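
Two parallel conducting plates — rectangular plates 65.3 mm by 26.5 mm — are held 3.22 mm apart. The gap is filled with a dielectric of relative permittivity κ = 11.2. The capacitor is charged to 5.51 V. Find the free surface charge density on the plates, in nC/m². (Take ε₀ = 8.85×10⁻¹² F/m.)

A = 65.3 × 26.5 mm² = 1.73×10⁻³ m².
C = κε₀A/d = 11.2 × 8.85×10⁻¹² × 1.73×10⁻³ / 3.22×10⁻³ = 5.33×10⁻¹¹ F.
σ = Q/A = CV/A = 5.33×10⁻¹¹ × 5.51 / 1.73×10⁻³ = 1.70×10⁻⁷ C/m².

σ ≈ 170 nC/m²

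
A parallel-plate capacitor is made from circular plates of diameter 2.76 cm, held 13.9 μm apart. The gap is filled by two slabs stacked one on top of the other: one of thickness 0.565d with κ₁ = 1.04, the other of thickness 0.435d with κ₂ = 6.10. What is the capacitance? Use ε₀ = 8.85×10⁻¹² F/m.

A = π(2.76/2 cm)² = 5.98×10⁻⁴ m².
Stacked slabs ⇒ two capacitors in series, each with the full plate area.
C₁ = κ₁ε₀A/d₁ = 1.04 × 8.85×10⁻¹² × 5.98×10⁻⁴ / 7.85×10⁻⁶ = 7.01×10⁻¹⁰ F.
C₂ = κ₂ε₀A/d₂ = 6.10 × 8.85×10⁻¹² × 5.98×10⁻⁴ / 6.05×10⁻⁶ = 5.34×10⁻⁹ F.
C = (1/C₁ + 1/C₂)⁻¹ = 6.20×10⁻¹⁰ F.

C ≈ 0.620 nF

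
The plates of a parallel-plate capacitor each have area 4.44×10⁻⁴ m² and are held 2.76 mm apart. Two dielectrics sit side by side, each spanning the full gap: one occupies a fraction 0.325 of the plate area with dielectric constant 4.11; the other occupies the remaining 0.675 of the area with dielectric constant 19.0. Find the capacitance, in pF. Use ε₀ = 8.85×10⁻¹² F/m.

Side-by-side slabs ⇒ two capacitors in parallel, each spanning the full gap.
C₁ = κ₁ε₀A₁/d = 4.11 × 8.85×10⁻¹² × 1.44×10⁻⁴ / 2.76×10⁻³ = 1.90×10⁻¹² F.
C₂ = κ₂ε₀A₂/d = 19.0 × 8.85×10⁻¹² × 3.00×10⁻⁴ / 2.76×10⁻³ = 1.83×10⁻¹¹ F.
C = C₁ + C₂ = 2.02×10⁻¹¹ F.

C ≈ 20.2 pF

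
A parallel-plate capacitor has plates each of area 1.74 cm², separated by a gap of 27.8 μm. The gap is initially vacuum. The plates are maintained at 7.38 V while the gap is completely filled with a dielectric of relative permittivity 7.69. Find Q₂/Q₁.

Battery connected ⇒ V is held fixed.
C₂ = 7.69 C₁ and Q = CV, so Q₂/Q₁ = C₂/C₁ = 7.69.

Q₂/Q₁ ≈ 7.69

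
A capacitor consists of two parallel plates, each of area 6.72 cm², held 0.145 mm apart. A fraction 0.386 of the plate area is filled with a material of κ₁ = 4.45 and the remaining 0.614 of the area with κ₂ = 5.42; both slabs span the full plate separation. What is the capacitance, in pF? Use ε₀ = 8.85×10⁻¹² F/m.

A = 6.72 cm² = 6.72×10⁻⁴ m².
Side-by-side slabs ⇒ two capacitors in parallel, each spanning the full gap.
C₁ = κ₁ε₀A₁/d = 4.45 × 8.85×10⁻¹² × 2.59×10⁻⁴ / 1.45×10⁻⁴ = 7.05×10⁻¹¹ F.
C₂ = κ₂ε₀A₂/d = 5.42 × 8.85×10⁻¹² × 4.13×10⁻⁴ / 1.45×10⁻⁴ = 1.36×10⁻¹⁰ F.
C = C₁ + C₂ = 2.07×10⁻¹⁰ F.

C ≈ 207 pF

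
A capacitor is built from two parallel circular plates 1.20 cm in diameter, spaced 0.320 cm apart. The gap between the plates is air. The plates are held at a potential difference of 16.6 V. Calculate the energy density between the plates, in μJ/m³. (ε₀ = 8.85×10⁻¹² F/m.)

u ≈ 119 μJ/m³

E = V/d = 16.6 / 3.20×10⁻³ = 5.19×10³ V/m.
u = ½ε₀E² = ½ × 8.85×10⁻¹² × (5.19×10³)² = 1.19×10⁻⁴ J/m³.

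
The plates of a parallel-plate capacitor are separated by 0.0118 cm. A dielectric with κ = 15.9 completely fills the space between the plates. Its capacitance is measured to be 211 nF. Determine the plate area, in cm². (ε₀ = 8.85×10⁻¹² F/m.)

A = Cd/(κε₀) = 2.11×10⁻⁷ × 1.18×10⁻⁴ / (15.9 × 8.85×10⁻¹²) = 0.177 m².

A ≈ 1769 cm²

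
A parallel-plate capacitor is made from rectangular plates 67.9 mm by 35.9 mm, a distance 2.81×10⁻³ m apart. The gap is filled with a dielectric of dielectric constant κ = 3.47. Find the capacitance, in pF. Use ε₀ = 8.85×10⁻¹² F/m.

A = 67.9 × 35.9 mm² = 2.44×10⁻³ m².
C = κε₀A/d = 3.47 × 8.85×10⁻¹² × 2.44×10⁻³ / 2.81×10⁻³ = 2.66×10⁻¹¹ F.

C ≈ 26.6 pF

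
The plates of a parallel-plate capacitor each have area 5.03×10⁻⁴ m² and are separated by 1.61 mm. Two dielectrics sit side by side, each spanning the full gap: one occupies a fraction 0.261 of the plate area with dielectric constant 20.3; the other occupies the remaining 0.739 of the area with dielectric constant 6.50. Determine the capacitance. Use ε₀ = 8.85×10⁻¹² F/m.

C ≈ 27.9 pF

Side-by-side slabs ⇒ two capacitors in parallel, each spanning the full gap.
C₁ = κ₁ε₀A₁/d = 20.3 × 8.85×10⁻¹² × 1.31×10⁻⁴ / 1.61×10⁻³ = 1.46×10⁻¹¹ F.
C₂ = κ₂ε₀A₂/d = 6.50 × 8.85×10⁻¹² × 3.72×10⁻⁴ / 1.61×10⁻³ = 1.33×10⁻¹¹ F.
C = C₁ + C₂ = 2.79×10⁻¹¹ F.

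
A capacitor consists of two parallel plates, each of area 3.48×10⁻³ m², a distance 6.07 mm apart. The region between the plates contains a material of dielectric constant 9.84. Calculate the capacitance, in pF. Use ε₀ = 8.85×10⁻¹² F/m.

49.9 pF

C = κε₀A/d = 9.84 × 8.85×10⁻¹² × 3.48×10⁻³ / 6.07×10⁻³ = 4.99×10⁻¹¹ F.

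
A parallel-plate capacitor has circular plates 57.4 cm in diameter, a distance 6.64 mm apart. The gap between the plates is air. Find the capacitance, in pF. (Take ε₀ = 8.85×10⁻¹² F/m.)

A = π(57.4/2 cm)² = 0.259 m².
C = ε₀A/d = 8.85×10⁻¹² × 0.259 / 6.64×10⁻³ = 3.45×10⁻¹⁰ F.

C ≈ 345 pF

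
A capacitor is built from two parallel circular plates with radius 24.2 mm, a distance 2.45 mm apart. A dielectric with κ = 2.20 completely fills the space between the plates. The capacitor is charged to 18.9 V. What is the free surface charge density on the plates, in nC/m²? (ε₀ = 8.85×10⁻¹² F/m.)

σ ≈ 150 nC/m²

A = π(24.2 mm)² = 1.84×10⁻³ m².
C = κε₀A/d = 2.20 × 8.85×10⁻¹² × 1.84×10⁻³ / 2.45×10⁻³ = 1.46×10⁻¹¹ F.
σ = Q/A = CV/A = 1.46×10⁻¹¹ × 18.9 / 1.84×10⁻³ = 1.50×10⁻⁷ C/m².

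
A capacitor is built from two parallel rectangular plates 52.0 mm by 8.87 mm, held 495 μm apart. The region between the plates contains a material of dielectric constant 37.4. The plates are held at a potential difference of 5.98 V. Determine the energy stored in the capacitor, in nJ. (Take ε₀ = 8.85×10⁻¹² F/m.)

U ≈ 5.51 nJ

A = 52.0 × 8.87 mm² = 4.61×10⁻⁴ m².
C = κε₀A/d = 37.4 × 8.85×10⁻¹² × 4.61×10⁻⁴ / 4.95×10⁻⁴ = 3.08×10⁻¹⁰ F.
U = ½CV² = ½ × 3.08×10⁻¹⁰ × (5.98)² = 5.51×10⁻⁹ J.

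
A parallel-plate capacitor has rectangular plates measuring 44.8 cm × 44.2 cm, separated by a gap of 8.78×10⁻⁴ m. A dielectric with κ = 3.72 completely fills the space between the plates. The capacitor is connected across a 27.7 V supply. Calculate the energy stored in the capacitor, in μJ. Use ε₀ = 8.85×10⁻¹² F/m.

A = 44.8 × 44.2 cm² = 0.198 m².
C = κε₀A/d = 3.72 × 8.85×10⁻¹² × 0.198 / 8.78×10⁻⁴ = 7.42×10⁻⁹ F.
U = ½CV² = ½ × 7.42×10⁻⁹ × (27.7)² = 2.85×10⁻⁶ J.

2.85 μJ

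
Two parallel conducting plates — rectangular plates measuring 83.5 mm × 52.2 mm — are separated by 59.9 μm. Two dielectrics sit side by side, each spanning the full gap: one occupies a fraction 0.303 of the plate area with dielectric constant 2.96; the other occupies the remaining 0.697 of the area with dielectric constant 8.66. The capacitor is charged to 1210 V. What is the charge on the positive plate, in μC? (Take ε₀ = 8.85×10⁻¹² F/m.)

5.40 μC

A = 83.5 × 52.2 mm² = 4.36×10⁻³ m².
Side-by-side slabs ⇒ two capacitors in parallel, each spanning the full gap.
C₁ = κ₁ε₀A₁/d = 2.96 × 8.85×10⁻¹² × 1.32×10⁻³ / 5.99×10⁻⁵ = 5.78×10⁻¹⁰ F.
C₂ = κ₂ε₀A₂/d = 8.66 × 8.85×10⁻¹² × 3.04×10⁻³ / 5.99×10⁻⁵ = 3.89×10⁻⁹ F.
C = C₁ + C₂ = 4.46×10⁻⁹ F.
Q = CV = 4.46×10⁻⁹ × 1210 = 5.40×10⁻⁶ C.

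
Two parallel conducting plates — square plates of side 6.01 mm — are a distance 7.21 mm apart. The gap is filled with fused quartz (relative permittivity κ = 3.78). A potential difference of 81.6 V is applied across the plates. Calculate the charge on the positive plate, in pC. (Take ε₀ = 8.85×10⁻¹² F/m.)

A = (6.01 mm)² = 3.61×10⁻⁵ m².
C = κε₀A/d = 3.78 × 8.85×10⁻¹² × 3.61×10⁻⁵ / 7.21×10⁻³ = 1.68×10⁻¹³ F.
Q = CV = 1.68×10⁻¹³ × 81.6 = 1.37×10⁻¹¹ C.

Q ≈ 13.7 pC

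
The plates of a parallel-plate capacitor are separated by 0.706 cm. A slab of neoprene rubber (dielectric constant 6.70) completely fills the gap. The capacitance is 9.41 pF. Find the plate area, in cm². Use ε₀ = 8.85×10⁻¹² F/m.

A ≈ 11.2 cm²

A = Cd/(κε₀) = 9.41×10⁻¹² × 7.06×10⁻³ / (6.70 × 8.85×10⁻¹²) = 1.12×10⁻³ m².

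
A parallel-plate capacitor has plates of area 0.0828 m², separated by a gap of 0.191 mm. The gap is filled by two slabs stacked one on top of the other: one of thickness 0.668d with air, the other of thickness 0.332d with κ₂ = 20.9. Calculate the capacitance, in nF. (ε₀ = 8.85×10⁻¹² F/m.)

5.61 nF

Stacked slabs ⇒ two capacitors in series, each with the full plate area.
C₁ = κ₁ε₀A/d₁ = 1.00 × 8.85×10⁻¹² × 8.28×10⁻² / 1.28×10⁻⁴ = 5.74×10⁻⁹ F.
C₂ = κ₂ε₀A/d₂ = 20.9 × 8.85×10⁻¹² × 8.28×10⁻² / 6.34×10⁻⁵ = 2.42×10⁻⁷ F.
C = (1/C₁ + 1/C₂)⁻¹ = 5.61×10⁻⁹ F.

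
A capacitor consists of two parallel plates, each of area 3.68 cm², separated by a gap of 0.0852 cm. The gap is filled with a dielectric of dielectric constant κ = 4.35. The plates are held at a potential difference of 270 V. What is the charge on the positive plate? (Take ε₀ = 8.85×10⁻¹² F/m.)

A = 3.68 cm² = 3.68×10⁻⁴ m².
C = κε₀A/d = 4.35 × 8.85×10⁻¹² × 3.68×10⁻⁴ / 8.52×10⁻⁴ = 1.66×10⁻¹¹ F.
Q = CV = 1.66×10⁻¹¹ × 270 = 4.49×10⁻⁹ C.

Q ≈ 4.49 nC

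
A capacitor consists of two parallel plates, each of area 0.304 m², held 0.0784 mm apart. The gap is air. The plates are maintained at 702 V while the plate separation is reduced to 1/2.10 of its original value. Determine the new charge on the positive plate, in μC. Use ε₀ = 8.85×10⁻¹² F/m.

Q ≈ 50.6 μC

Initially C₁ = ε₀A/d = 8.85×10⁻¹² × 0.304 / 7.84×10⁻⁵ = 3.43×10⁻⁸ F.
Q₁ = 2.41×10⁻⁵ C.
Battery connected ⇒ V is held fixed. C₂ = 2.10 C₁ and Q = CV, so Q₂/Q₁ = C₂/C₁ = 2.10.
Q₂ = 2.10 × 2.41×10⁻⁵ = 5.06×10⁻⁵ C.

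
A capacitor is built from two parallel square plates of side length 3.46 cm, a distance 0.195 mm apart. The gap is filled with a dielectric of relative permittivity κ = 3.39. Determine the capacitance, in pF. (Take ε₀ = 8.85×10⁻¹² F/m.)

184 pF

A = (3.46 cm)² = 1.20×10⁻³ m².
C = κε₀A/d = 3.39 × 8.85×10⁻¹² × 1.20×10⁻³ / 1.95×10⁻⁴ = 1.84×10⁻¹⁰ F.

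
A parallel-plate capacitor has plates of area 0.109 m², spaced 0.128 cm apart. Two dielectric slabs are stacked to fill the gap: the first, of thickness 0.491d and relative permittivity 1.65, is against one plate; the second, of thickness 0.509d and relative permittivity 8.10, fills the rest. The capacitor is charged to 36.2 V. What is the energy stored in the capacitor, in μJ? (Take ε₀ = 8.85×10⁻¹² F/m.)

Stacked slabs ⇒ two capacitors in series, each with the full plate area.
C₁ = κ₁ε₀A/d₁ = 1.65 × 8.85×10⁻¹² × 0.109 / 6.28×10⁻⁴ = 2.53×10⁻⁹ F.
C₂ = κ₂ε₀A/d₂ = 8.10 × 8.85×10⁻¹² × 0.109 / 6.52×10⁻⁴ = 1.20×10⁻⁸ F.
C = (1/C₁ + 1/C₂)⁻¹ = 2.09×10⁻⁹ F.
U = ½CV² = ½ × 2.09×10⁻⁹ × (36.2)² = 1.37×10⁻⁶ J.

1.37 μJ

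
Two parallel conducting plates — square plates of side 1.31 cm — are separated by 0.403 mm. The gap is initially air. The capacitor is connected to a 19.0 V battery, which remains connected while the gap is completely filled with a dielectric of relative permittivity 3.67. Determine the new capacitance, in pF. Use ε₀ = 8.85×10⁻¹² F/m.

13.8 pF

A = (1.31 cm)² = 1.72×10⁻⁴ m².
Initially C₁ = ε₀A/d = 8.85×10⁻¹² × 1.72×10⁻⁴ / 4.03×10⁻⁴ = 3.77×10⁻¹² F.
C = κε₀A/d scales with κ, so C₂/C₁ = κ = 3.67.
C₂ = 3.67 × 3.77×10⁻¹² = 1.38×10⁻¹¹ F.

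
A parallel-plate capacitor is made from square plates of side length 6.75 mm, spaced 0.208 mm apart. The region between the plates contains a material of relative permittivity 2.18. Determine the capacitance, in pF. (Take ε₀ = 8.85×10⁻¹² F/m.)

A = (6.75 mm)² = 4.56×10⁻⁵ m².
C = κε₀A/d = 2.18 × 8.85×10⁻¹² × 4.56×10⁻⁵ / 2.08×10⁻⁴ = 4.23×10⁻¹² F.

C ≈ 4.23 pF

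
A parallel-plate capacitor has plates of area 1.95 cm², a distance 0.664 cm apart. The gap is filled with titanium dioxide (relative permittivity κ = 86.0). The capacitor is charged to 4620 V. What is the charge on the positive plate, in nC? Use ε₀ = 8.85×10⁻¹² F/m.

103 nC

A = 1.95 cm² = 1.95×10⁻⁴ m².
C = κε₀A/d = 86.0 × 8.85×10⁻¹² × 1.95×10⁻⁴ / 6.64×10⁻³ = 2.24×10⁻¹¹ F.
Q = CV = 2.24×10⁻¹¹ × 4620 = 1.03×10⁻⁷ C.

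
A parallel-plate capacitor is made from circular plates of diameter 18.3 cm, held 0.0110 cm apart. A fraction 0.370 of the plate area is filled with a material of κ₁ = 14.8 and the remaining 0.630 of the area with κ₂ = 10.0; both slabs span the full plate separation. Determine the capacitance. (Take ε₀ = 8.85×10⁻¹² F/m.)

A = π(18.3/2 cm)² = 2.63×10⁻² m².
Side-by-side slabs ⇒ two capacitors in parallel, each spanning the full gap.
C₁ = κ₁ε₀A₁/d = 14.8 × 8.85×10⁻¹² × 9.73×10⁻³ / 1.10×10⁻⁴ = 1.16×10⁻⁸ F.
C₂ = κ₂ε₀A₂/d = 10.0 × 8.85×10⁻¹² × 1.66×10⁻² / 1.10×10⁻⁴ = 1.33×10⁻⁸ F.
C = C₁ + C₂ = 2.49×10⁻⁸ F.

C ≈ 24.9 nF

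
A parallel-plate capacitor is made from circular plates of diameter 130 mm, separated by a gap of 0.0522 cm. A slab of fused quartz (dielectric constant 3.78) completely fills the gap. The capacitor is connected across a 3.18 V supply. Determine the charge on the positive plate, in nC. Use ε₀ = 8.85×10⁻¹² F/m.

2.71 nC

A = π(130/2 mm)² = 1.33×10⁻² m².
C = κε₀A/d = 3.78 × 8.85×10⁻¹² × 1.33×10⁻² / 5.22×10⁻⁴ = 8.51×10⁻¹⁰ F.
Q = CV = 8.51×10⁻¹⁰ × 3.18 = 2.71×10⁻⁹ C.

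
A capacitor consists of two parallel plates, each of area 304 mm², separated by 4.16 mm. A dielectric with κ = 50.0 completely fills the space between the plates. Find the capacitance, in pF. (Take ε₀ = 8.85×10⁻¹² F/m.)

32.3 pF

A = 304 mm² = 3.04×10⁻⁴ m².
C = κε₀A/d = 50.0 × 8.85×10⁻¹² × 3.04×10⁻⁴ / 4.16×10⁻³ = 3.23×10⁻¹¹ F.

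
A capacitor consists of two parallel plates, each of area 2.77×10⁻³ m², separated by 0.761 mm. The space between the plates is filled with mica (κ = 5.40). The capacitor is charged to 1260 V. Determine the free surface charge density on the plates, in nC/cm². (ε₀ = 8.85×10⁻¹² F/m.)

C = κε₀A/d = 5.40 × 8.85×10⁻¹² × 2.77×10⁻³ / 7.61×10⁻⁴ = 1.74×10⁻¹⁰ F.
σ = Q/A = CV/A = 1.74×10⁻¹⁰ × 1260 / 2.77×10⁻³ = 7.91×10⁻⁵ C/m².

σ ≈ 7.91 nC/cm²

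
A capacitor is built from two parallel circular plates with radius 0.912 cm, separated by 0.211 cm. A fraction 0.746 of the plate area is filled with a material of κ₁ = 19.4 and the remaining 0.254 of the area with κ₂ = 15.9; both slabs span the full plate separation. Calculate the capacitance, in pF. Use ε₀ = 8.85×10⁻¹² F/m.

C ≈ 20.3 pF

A = π(0.912 cm)² = 2.61×10⁻⁴ m².
Side-by-side slabs ⇒ two capacitors in parallel, each spanning the full gap.
C₁ = κ₁ε₀A₁/d = 19.4 × 8.85×10⁻¹² × 1.95×10⁻⁴ / 2.11×10⁻³ = 1.59×10⁻¹¹ F.
C₂ = κ₂ε₀A₂/d = 15.9 × 8.85×10⁻¹² × 6.64×10⁻⁵ / 2.11×10⁻³ = 4.43×10⁻¹² F.
C = C₁ + C₂ = 2.03×10⁻¹¹ F.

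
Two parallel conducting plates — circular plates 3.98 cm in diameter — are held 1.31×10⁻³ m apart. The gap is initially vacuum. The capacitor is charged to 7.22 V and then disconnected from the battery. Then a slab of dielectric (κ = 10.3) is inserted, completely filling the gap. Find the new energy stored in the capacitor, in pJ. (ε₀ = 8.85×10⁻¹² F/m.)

U ≈ 21.3 pJ

A = π(3.98/2 cm)² = 1.24×10⁻³ m².
Initially C₁ = ε₀A/d = 8.85×10⁻¹² × 1.24×10⁻³ / 1.31×10⁻³ = 8.40×10⁻¹² F.
U₁ = 2.19×10⁻¹⁰ J.
Isolated ⇒ Q is held fixed. C₂ = 10.3 C₁ and U = Q²/(2C), so U₂/U₁ = C₁/C₂ = 0.0971.
U₂ = 0.0971 × 2.19×10⁻¹⁰ = 2.13×10⁻¹¹ J.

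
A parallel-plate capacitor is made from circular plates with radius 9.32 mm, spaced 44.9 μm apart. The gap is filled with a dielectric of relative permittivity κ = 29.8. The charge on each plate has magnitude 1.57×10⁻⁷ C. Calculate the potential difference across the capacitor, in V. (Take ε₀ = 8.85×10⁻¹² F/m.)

A = π(9.32 mm)² = 2.73×10⁻⁴ m².
C = κε₀A/d = 29.8 × 8.85×10⁻¹² × 2.73×10⁻⁴ / 4.49×10⁻⁵ = 1.60×10⁻⁹ F.
V = Q/C = 1.57×10⁻⁷ / 1.60×10⁻⁹ = 98.0 V.

V ≈ 98.0 V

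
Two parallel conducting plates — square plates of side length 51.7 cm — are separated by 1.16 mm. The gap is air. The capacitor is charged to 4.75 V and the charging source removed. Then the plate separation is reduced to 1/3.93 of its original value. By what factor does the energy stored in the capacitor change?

0.254

Isolated ⇒ Q is held fixed.
C₂ = 3.93 C₁ and U = Q²/(2C), so U₂/U₁ = C₁/C₂ = 0.254.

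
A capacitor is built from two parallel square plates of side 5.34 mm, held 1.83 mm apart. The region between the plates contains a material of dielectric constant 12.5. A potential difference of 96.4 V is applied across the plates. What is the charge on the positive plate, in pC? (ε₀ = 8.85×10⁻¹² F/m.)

166 pC

A = (5.34 mm)² = 2.85×10⁻⁵ m².
C = κε₀A/d = 12.5 × 8.85×10⁻¹² × 2.85×10⁻⁵ / 1.83×10⁻³ = 1.72×10⁻¹² F.
Q = CV = 1.72×10⁻¹² × 96.4 = 1.66×10⁻¹⁰ C.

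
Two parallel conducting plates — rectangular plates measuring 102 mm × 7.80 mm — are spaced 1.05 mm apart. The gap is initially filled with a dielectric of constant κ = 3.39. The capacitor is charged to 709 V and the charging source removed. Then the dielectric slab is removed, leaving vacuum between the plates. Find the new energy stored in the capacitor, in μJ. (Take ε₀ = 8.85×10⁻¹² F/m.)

A = 102 × 7.80 mm² = 7.96×10⁻⁴ m².
Initially C₁ = κε₀A/d = 3.39 × 8.85×10⁻¹² × 7.96×10⁻⁴ / 1.05×10⁻³ = 2.27×10⁻¹¹ F.
U₁ = 5.71×10⁻⁶ J.
Isolated ⇒ Q is held fixed. C₂ = 0.295 C₁ and U = Q²/(2C), so U₂/U₁ = C₁/C₂ = 3.39.
U₂ = 3.39 × 5.71×10⁻⁶ = 1.94×10⁻⁵ J.

U ≈ 19.4 μJ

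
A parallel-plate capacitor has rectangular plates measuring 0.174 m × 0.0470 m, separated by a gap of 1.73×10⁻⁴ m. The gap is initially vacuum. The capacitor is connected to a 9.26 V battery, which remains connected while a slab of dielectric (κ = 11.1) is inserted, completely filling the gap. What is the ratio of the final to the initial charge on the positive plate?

Q₂/Q₁ ≈ 11.1

Battery connected ⇒ V is held fixed.
C₂ = 11.1 C₁ and Q = CV, so Q₂/Q₁ = C₂/C₁ = 11.1.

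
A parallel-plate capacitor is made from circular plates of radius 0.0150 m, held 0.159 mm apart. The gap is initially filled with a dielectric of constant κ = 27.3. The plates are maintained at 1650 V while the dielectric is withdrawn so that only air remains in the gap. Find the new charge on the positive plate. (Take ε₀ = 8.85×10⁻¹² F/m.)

A = π(0.0150 m)² = 7.07×10⁻⁴ m².
Initially C₁ = κε₀A/d = 27.3 × 8.85×10⁻¹² × 7.07×10⁻⁴ / 1.59×10⁻⁴ = 1.07×10⁻⁹ F.
Q₁ = 1.77×10⁻⁶ C.
Battery connected ⇒ V is held fixed. C₂ = 0.0366 C₁ and Q = CV, so Q₂/Q₁ = C₂/C₁ = 0.0366.
Q₂ = 0.0366 × 1.77×10⁻⁶ = 6.49×10⁻⁸ C.

Q ≈ 64.9 nC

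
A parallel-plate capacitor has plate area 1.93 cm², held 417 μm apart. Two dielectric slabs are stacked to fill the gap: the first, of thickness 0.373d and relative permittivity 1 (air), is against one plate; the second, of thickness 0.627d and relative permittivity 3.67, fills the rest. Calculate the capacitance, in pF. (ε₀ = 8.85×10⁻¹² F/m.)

C ≈ 7.53 pF

A = 1.93 cm² = 1.93×10⁻⁴ m².
Stacked slabs ⇒ two capacitors in series, each with the full plate area.
C₁ = κ₁ε₀A/d₁ = 1.00 × 8.85×10⁻¹² × 1.93×10⁻⁴ / 1.56×10⁻⁴ = 1.10×10⁻¹¹ F.
C₂ = κ₂ε₀A/d₂ = 3.67 × 8.85×10⁻¹² × 1.93×10⁻⁴ / 2.61×10⁻⁴ = 2.40×10⁻¹¹ F.
C = (1/C₁ + 1/C₂)⁻¹ = 7.53×10⁻¹² F.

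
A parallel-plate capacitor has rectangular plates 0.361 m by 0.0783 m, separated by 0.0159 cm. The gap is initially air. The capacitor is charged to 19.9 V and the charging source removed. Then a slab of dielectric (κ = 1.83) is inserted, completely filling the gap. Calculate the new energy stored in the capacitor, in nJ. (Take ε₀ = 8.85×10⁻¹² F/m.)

170 nJ

A = 0.361 × 0.0783 m² = 2.83×10⁻² m².
Initially C₁ = ε₀A/d = 8.85×10⁻¹² × 2.83×10⁻² / 1.59×10⁻⁴ = 1.57×10⁻⁹ F.
U₁ = 3.12×10⁻⁷ J.
Isolated ⇒ Q is held fixed. C₂ = 1.83 C₁ and U = Q²/(2C), so U₂/U₁ = C₁/C₂ = 0.546.
U₂ = 0.546 × 3.12×10⁻⁷ = 1.70×10⁻⁷ J.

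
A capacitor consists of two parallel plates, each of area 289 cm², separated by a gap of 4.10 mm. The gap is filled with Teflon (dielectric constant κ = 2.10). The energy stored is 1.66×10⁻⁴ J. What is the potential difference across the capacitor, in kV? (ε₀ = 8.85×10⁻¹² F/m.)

A = 289 cm² = 2.89×10⁻² m².
C = κε₀A/d = 2.10 × 8.85×10⁻¹² × 2.89×10⁻² / 4.10×10⁻³ = 1.31×10⁻¹⁰ F.
V = √(2U/C) = √(2 × 1.66×10⁻⁴ / 1.31×10⁻¹⁰) = 1.59×10³ V.

V ≈ 1.59 kV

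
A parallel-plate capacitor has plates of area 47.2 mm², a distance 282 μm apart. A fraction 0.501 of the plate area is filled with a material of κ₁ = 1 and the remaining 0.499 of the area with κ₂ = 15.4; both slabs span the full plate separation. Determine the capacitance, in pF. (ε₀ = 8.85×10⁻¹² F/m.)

A = 47.2 mm² = 4.72×10⁻⁵ m².
Side-by-side slabs ⇒ two capacitors in parallel, each spanning the full gap.
C₁ = κ₁ε₀A₁/d = 1.00 × 8.85×10⁻¹² × 2.36×10⁻⁵ / 2.82×10⁻⁴ = 7.42×10⁻¹³ F.
C₂ = κ₂ε₀A₂/d = 15.4 × 8.85×10⁻¹² × 2.36×10⁻⁵ / 2.82×10⁻⁴ = 1.14×10⁻¹¹ F.
C = C₁ + C₂ = 1.21×10⁻¹¹ F.

12.1 pF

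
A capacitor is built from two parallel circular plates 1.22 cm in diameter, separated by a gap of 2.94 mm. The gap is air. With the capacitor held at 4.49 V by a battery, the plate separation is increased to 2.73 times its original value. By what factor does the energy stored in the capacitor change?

U₂/U₁ ≈ 0.366

Battery connected ⇒ V is held fixed.
C₂ = 0.366 C₁ and U = ½CV², so U₂/U₁ = C₂/C₁ = 0.366.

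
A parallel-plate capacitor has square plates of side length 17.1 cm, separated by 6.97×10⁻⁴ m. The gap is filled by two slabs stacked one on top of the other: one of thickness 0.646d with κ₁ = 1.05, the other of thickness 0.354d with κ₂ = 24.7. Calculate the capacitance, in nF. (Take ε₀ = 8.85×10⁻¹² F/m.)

A = (17.1 cm)² = 2.92×10⁻² m².
Stacked slabs ⇒ two capacitors in series, each with the full plate area.
C₁ = κ₁ε₀A/d₁ = 1.05 × 8.85×10⁻¹² × 2.92×10⁻² / 4.50×10⁻⁴ = 6.03×10⁻¹⁰ F.
C₂ = κ₂ε₀A/d₂ = 24.7 × 8.85×10⁻¹² × 2.92×10⁻² / 2.47×10⁻⁴ = 2.59×10⁻⁸ F.
C = (1/C₁ + 1/C₂)⁻¹ = 5.90×10⁻¹⁰ F.

0.590 nF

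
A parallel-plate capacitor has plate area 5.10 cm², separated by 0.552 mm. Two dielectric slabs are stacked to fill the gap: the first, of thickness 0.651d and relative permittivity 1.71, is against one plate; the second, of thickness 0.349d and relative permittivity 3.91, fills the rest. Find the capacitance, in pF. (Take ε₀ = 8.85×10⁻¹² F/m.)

C ≈ 17.4 pF

A = 5.10 cm² = 5.10×10⁻⁴ m².
Stacked slabs ⇒ two capacitors in series, each with the full plate area.
C₁ = κ₁ε₀A/d₁ = 1.71 × 8.85×10⁻¹² × 5.10×10⁻⁴ / 3.59×10⁻⁴ = 2.15×10⁻¹¹ F.
C₂ = κ₂ε₀A/d₂ = 3.91 × 8.85×10⁻¹² × 5.10×10⁻⁴ / 1.93×10⁻⁴ = 9.16×10⁻¹¹ F.
C = (1/C₁ + 1/C₂)⁻¹ = 1.74×10⁻¹¹ F.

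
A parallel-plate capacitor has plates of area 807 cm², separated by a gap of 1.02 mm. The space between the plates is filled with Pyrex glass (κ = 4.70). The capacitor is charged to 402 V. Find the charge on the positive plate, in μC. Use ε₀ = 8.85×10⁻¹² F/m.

1.32 μC

A = 807 cm² = 8.07×10⁻² m².
C = κε₀A/d = 4.70 × 8.85×10⁻¹² × 8.07×10⁻² / 1.02×10⁻³ = 3.29×10⁻⁹ F.
Q = CV = 3.29×10⁻⁹ × 402 = 1.32×10⁻⁶ C.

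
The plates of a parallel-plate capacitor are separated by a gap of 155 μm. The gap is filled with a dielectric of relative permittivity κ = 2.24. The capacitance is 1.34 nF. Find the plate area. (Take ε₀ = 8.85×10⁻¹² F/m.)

A = Cd/(κε₀) = 1.34×10⁻⁹ × 1.55×10⁻⁴ / (2.24 × 8.85×10⁻¹²) = 1.05×10⁻² m².

A ≈ 105 cm²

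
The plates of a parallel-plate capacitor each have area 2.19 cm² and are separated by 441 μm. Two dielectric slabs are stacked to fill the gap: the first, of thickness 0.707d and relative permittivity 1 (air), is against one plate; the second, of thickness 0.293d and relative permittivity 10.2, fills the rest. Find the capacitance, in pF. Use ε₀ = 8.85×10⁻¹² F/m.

C ≈ 5.97 pF

A = 2.19 cm² = 2.19×10⁻⁴ m².
Stacked slabs ⇒ two capacitors in series, each with the full plate area.
C₁ = κ₁ε₀A/d₁ = 1.00 × 8.85×10⁻¹² × 2.19×10⁻⁴ / 3.12×10⁻⁴ = 6.22×10⁻¹² F.
C₂ = κ₂ε₀A/d₂ = 10.2 × 8.85×10⁻¹² × 2.19×10⁻⁴ / 1.29×10⁻⁴ = 1.53×10⁻¹⁰ F.
C = (1/C₁ + 1/C₂)⁻¹ = 5.97×10⁻¹² F.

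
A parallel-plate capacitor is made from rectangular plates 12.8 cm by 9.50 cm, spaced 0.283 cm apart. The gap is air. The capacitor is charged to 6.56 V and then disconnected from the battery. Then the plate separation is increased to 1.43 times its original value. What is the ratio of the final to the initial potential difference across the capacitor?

Isolated ⇒ Q is held fixed.
C₂ = 0.699 C₁ and V = Q/C, so V₂/V₁ = C₁/C₂ = 1.43.

V₂/V₁ ≈ 1.43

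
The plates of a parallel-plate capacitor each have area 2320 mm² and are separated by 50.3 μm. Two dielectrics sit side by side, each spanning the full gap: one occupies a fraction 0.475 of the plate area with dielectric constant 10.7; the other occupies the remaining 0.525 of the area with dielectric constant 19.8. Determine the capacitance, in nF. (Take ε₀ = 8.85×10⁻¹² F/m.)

C ≈ 6.32 nF

A = 2320 mm² = 2.32×10⁻³ m².
Side-by-side slabs ⇒ two capacitors in parallel, each spanning the full gap.
C₁ = κ₁ε₀A₁/d = 10.7 × 8.85×10⁻¹² × 1.10×10⁻³ / 5.03×10⁻⁵ = 2.07×10⁻⁹ F.
C₂ = κ₂ε₀A₂/d = 19.8 × 8.85×10⁻¹² × 1.22×10⁻³ / 5.03×10⁻⁵ = 4.24×10⁻⁹ F.
C = C₁ + C₂ = 6.32×10⁻⁹ F.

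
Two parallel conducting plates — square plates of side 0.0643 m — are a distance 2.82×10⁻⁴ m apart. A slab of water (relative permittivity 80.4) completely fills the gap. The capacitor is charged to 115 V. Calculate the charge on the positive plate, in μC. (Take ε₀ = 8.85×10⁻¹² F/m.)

A = (0.0643 m)² = 4.13×10⁻³ m².
C = κε₀A/d = 80.4 × 8.85×10⁻¹² × 4.13×10⁻³ / 2.82×10⁻⁴ = 1.04×10⁻⁸ F.
Q = CV = 1.04×10⁻⁸ × 115 = 1.20×10⁻⁶ C.

Q ≈ 1.20 μC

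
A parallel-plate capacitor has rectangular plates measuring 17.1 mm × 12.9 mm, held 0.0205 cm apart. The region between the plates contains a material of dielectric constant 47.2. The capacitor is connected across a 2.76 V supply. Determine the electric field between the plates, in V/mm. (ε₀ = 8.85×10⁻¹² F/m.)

E = V/d = 2.76 / 2.05×10⁻⁴ = 1.35×10⁴ V/m.

E ≈ 13.5 V/mm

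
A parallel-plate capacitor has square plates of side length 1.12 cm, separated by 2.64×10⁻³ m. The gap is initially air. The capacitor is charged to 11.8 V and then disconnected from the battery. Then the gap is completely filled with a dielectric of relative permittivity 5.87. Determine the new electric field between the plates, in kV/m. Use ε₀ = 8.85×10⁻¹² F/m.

A = (1.12 cm)² = 1.25×10⁻⁴ m².
Initially C₁ = ε₀A/d = 8.85×10⁻¹² × 1.25×10⁻⁴ / 2.64×10⁻³ = 4.21×10⁻¹³ F.
E₁ = 4.47×10³ V/m.
Isolated ⇒ Q is held fixed. V₂ = Q/C₂ = V₁/5.87; E = V/d, so E₂/E₁ = (V₂/V₁)(d₁/d₂) = 0.170.
E₂ = 0.170 × 4.47×10³ = 7.61×10² V/m.

0.761 kV/m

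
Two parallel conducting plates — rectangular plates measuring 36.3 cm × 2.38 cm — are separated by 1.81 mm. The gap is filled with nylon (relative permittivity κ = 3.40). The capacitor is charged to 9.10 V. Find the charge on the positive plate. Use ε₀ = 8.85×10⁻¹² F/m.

1.31 nC

A = 36.3 × 2.38 cm² = 8.64×10⁻³ m².
C = κε₀A/d = 3.40 × 8.85×10⁻¹² × 8.64×10⁻³ / 1.81×10⁻³ = 1.44×10⁻¹⁰ F.
Q = CV = 1.44×10⁻¹⁰ × 9.10 = 1.31×10⁻⁹ C.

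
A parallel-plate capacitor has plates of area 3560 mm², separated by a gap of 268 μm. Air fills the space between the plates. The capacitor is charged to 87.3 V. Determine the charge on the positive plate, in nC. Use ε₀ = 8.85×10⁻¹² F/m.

10.3 nC

A = 3560 mm² = 3.56×10⁻³ m².
C = ε₀A/d = 8.85×10⁻¹² × 3.56×10⁻³ / 2.68×10⁻⁴ = 1.18×10⁻¹⁰ F.
Q = CV = 1.18×10⁻¹⁰ × 87.3 = 1.03×10⁻⁸ C.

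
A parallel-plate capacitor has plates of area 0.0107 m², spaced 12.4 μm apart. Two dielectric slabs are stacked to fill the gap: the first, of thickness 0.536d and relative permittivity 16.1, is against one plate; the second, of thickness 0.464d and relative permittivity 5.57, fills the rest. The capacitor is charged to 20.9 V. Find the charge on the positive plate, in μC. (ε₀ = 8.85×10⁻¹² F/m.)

1.37 μC

Stacked slabs ⇒ two capacitors in series, each with the full plate area.
C₁ = κ₁ε₀A/d₁ = 16.1 × 8.85×10⁻¹² × 1.07×10⁻² / 6.65×10⁻⁶ = 2.29×10⁻⁷ F.
C₂ = κ₂ε₀A/d₂ = 5.57 × 8.85×10⁻¹² × 1.07×10⁻² / 5.75×10⁻⁶ = 9.17×10⁻⁸ F.
C = (1/C₁ + 1/C₂)⁻¹ = 6.55×10⁻⁸ F.
Q = CV = 6.55×10⁻⁸ × 20.9 = 1.37×10⁻⁶ C.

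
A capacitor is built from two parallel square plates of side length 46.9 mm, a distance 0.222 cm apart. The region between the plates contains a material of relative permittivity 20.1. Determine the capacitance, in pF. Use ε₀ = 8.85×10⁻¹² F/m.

A = (46.9 mm)² = 2.20×10⁻³ m².
C = κε₀A/d = 20.1 × 8.85×10⁻¹² × 2.20×10⁻³ / 2.22×10⁻³ = 1.76×10⁻¹⁰ F.

176 pF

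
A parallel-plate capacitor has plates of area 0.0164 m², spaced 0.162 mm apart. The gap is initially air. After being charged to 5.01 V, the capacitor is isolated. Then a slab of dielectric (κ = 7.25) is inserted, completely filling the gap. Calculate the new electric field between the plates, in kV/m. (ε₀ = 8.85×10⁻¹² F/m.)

E ≈ 4.27 kV/m

Initially C₁ = ε₀A/d = 8.85×10⁻¹² × 1.64×10⁻² / 1.62×10⁻⁴ = 8.96×10⁻¹⁰ F.
E₁ = 3.09×10⁴ V/m.
Isolated ⇒ Q is held fixed. V₂ = Q/C₂ = V₁/7.25; E = V/d, so E₂/E₁ = (V₂/V₁)(d₁/d₂) = 0.138.
E₂ = 0.138 × 3.09×10⁴ = 4.27×10³ V/m.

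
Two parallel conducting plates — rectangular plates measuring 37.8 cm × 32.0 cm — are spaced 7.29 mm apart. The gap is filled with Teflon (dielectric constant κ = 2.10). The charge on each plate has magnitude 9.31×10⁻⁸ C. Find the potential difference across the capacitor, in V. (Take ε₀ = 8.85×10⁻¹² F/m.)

V ≈ 302 V

A = 37.8 × 32.0 cm² = 0.121 m².
C = κε₀A/d = 2.10 × 8.85×10⁻¹² × 0.121 / 7.29×10⁻³ = 3.08×10⁻¹⁰ F.
V = Q/C = 9.31×10⁻⁸ / 3.08×10⁻¹⁰ = 3.02×10² V.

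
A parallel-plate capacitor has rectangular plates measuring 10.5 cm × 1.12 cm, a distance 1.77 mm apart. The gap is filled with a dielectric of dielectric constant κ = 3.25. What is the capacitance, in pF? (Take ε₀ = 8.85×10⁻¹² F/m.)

A = 10.5 × 1.12 cm² = 1.18×10⁻³ m².
C = κε₀A/d = 3.25 × 8.85×10⁻¹² × 1.18×10⁻³ / 1.77×10⁻³ = 1.91×10⁻¹¹ F.

C ≈ 19.1 pF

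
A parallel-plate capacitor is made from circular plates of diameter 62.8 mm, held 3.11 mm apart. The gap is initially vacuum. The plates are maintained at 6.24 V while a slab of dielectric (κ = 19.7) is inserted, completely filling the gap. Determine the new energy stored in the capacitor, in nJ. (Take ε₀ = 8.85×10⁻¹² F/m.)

A = π(62.8/2 mm)² = 3.10×10⁻³ m².
Initially C₁ = ε₀A/d = 8.85×10⁻¹² × 3.10×10⁻³ / 3.11×10⁻³ = 8.81×10⁻¹² F.
U₁ = 1.72×10⁻¹⁰ J.
Battery connected ⇒ V is held fixed. C₂ = 19.7 C₁ and U = ½CV², so U₂/U₁ = C₂/C₁ = 19.7.
U₂ = 19.7 × 1.72×10⁻¹⁰ = 3.38×10⁻⁹ J.

3.38 nJ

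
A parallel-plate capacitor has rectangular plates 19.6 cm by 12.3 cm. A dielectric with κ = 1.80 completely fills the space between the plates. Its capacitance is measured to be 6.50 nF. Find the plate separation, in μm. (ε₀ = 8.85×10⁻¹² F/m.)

A = 19.6 × 12.3 cm² = 2.41×10⁻² m².
d = κε₀A/C = 1.80 × 8.85×10⁻¹² × 2.41×10⁻² / 6.50×10⁻⁹ = 5.91×10⁻⁵ m.

59.1 μm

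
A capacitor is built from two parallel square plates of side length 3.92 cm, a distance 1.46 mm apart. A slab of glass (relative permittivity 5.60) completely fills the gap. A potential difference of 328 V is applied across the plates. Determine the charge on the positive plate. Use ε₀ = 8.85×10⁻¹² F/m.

17.1 nC

A = (3.92 cm)² = 1.54×10⁻³ m².
C = κε₀A/d = 5.60 × 8.85×10⁻¹² × 1.54×10⁻³ / 1.46×10⁻³ = 5.22×10⁻¹¹ F.
Q = CV = 5.22×10⁻¹¹ × 328 = 1.71×10⁻⁸ C.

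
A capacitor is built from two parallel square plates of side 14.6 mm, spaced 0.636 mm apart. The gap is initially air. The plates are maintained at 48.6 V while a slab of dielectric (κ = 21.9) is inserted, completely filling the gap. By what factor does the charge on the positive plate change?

21.9

Battery connected ⇒ V is held fixed.
C₂ = 21.9 C₁ and Q = CV, so Q₂/Q₁ = C₂/C₁ = 21.9.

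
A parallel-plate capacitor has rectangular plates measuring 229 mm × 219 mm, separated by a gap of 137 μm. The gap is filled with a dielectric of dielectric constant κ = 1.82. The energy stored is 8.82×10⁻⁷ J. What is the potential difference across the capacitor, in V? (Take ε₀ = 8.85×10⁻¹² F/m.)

A = 229 × 219 mm² = 5.02×10⁻² m².
C = κε₀A/d = 1.82 × 8.85×10⁻¹² × 5.02×10⁻² / 1.37×10⁻⁴ = 5.90×10⁻⁹ F.
V = √(2U/C) = √(2 × 8.82×10⁻⁷ / 5.90×10⁻⁹) = 17.3 V.

17.3 V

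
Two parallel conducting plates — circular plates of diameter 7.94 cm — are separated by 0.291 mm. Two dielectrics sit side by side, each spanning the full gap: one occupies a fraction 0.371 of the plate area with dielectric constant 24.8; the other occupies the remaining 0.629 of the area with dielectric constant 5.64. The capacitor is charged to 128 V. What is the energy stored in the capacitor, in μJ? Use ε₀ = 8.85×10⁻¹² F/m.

U ≈ 15.7 μJ

A = π(7.94/2 cm)² = 4.95×10⁻³ m².
Side-by-side slabs ⇒ two capacitors in parallel, each spanning the full gap.
C₁ = κ₁ε₀A₁/d = 24.8 × 8.85×10⁻¹² × 1.84×10⁻³ / 2.91×10⁻⁴ = 1.39×10⁻⁹ F.
C₂ = κ₂ε₀A₂/d = 5.64 × 8.85×10⁻¹² × 3.11×10⁻³ / 2.91×10⁻⁴ = 5.34×10⁻¹⁰ F.
C = C₁ + C₂ = 1.92×10⁻⁹ F.
U = ½CV² = ½ × 1.92×10⁻⁹ × (128)² = 1.57×10⁻⁵ J.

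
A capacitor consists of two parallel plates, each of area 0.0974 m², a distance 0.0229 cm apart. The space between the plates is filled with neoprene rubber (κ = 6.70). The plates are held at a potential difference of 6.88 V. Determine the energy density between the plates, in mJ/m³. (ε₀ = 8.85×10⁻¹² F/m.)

26.8 mJ/m³

E = V/d = 6.88 / 2.29×10⁻⁴ = 3.00×10⁴ V/m.
u = ½κε₀E² = ½ × 6.70 × 8.85×10⁻¹² × (3.00×10⁴)² = 2.68×10⁻² J/m³.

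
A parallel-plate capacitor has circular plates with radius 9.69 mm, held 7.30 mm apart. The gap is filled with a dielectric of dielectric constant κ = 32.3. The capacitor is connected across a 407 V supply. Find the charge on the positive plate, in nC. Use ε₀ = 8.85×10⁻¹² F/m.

A = π(9.69 mm)² = 2.95×10⁻⁴ m².
C = κε₀A/d = 32.3 × 8.85×10⁻¹² × 2.95×10⁻⁴ / 7.30×10⁻³ = 1.16×10⁻¹¹ F.
Q = CV = 1.16×10⁻¹¹ × 407 = 4.70×10⁻⁹ C.

4.70 nC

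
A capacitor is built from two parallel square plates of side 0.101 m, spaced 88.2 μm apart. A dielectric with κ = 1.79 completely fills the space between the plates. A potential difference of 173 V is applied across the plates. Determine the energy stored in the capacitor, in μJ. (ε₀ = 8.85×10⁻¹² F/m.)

U ≈ 27.4 μJ

A = (0.101 m)² = 1.02×10⁻² m².
C = κε₀A/d = 1.79 × 8.85×10⁻¹² × 1.02×10⁻² / 8.82×10⁻⁵ = 1.83×10⁻⁹ F.
U = ½CV² = ½ × 1.83×10⁻⁹ × (173)² = 2.74×10⁻⁵ J.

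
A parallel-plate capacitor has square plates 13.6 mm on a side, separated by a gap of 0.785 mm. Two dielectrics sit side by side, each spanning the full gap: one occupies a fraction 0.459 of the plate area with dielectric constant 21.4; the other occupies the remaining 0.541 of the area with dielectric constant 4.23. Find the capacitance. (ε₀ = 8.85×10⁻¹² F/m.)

A = (13.6 mm)² = 1.85×10⁻⁴ m².
Side-by-side slabs ⇒ two capacitors in parallel, each spanning the full gap.
C₁ = κ₁ε₀A₁/d = 21.4 × 8.85×10⁻¹² × 8.49×10⁻⁵ / 7.85×10⁻⁴ = 2.05×10⁻¹¹ F.
C₂ = κ₂ε₀A₂/d = 4.23 × 8.85×10⁻¹² × 1.00×10⁻⁴ / 7.85×10⁻⁴ = 4.77×10⁻¹² F.
C = C₁ + C₂ = 2.53×10⁻¹¹ F.

25.3 pF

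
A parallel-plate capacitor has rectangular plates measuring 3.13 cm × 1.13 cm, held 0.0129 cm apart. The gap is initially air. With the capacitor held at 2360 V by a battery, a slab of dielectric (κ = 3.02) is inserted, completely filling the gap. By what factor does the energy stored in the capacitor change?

U₂/U₁ ≈ 3.02

Battery connected ⇒ V is held fixed.
C₂ = 3.02 C₁ and U = ½CV², so U₂/U₁ = C₂/C₁ = 3.02.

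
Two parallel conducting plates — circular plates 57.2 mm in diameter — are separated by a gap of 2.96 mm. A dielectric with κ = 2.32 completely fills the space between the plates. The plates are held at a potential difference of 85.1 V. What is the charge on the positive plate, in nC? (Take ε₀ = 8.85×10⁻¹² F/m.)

A = π(57.2/2 mm)² = 2.57×10⁻³ m².
C = κε₀A/d = 2.32 × 8.85×10⁻¹² × 2.57×10⁻³ / 2.96×10⁻³ = 1.78×10⁻¹¹ F.
Q = CV = 1.78×10⁻¹¹ × 85.1 = 1.52×10⁻⁹ C.

Q ≈ 1.52 nC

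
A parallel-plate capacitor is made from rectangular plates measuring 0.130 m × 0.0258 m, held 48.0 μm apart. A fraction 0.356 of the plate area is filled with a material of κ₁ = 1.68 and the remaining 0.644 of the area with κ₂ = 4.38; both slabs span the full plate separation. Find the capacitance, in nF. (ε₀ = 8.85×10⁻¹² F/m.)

A = 0.130 × 0.0258 m² = 3.35×10⁻³ m².
Side-by-side slabs ⇒ two capacitors in parallel, each spanning the full gap.
C₁ = κ₁ε₀A₁/d = 1.68 × 8.85×10⁻¹² × 1.19×10⁻³ / 4.80×10⁻⁵ = 3.70×10⁻¹⁰ F.
C₂ = κ₂ε₀A₂/d = 4.38 × 8.85×10⁻¹² × 2.16×10⁻³ / 4.80×10⁻⁵ = 1.74×10⁻⁹ F.
C = C₁ + C₂ = 2.11×10⁻⁹ F.

2.11 nF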